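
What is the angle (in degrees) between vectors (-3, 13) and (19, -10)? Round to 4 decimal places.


dot = -3*19 + 13*-10 = -187
|u| = 13.3417, |v| = 21.4709
cos(angle) = -0.6528
angle = 130.7532 degrees

130.7532 degrees


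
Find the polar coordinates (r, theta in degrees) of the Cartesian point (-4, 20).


r = sqrt((-4)^2 + 20^2) = 20.3961
theta = atan2(20, -4) = 101.3099 degrees

r = 20.3961, theta = 101.3099 degrees


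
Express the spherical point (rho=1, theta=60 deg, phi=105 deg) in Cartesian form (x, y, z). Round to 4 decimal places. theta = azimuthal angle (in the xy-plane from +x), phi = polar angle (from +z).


x = 1 * sin(105) * cos(60) = 0.483
y = 1 * sin(105) * sin(60) = 0.8365
z = 1 * cos(105) = -0.2588

(0.483, 0.8365, -0.2588)


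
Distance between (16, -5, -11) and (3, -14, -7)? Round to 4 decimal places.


d = sqrt((3-16)^2 + (-14--5)^2 + (-7--11)^2) = 16.3095

16.3095


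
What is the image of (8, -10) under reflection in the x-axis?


Reflection across x-axis: (x, y) -> (x, -y)
(8, -10) -> (8, 10)

(8, 10)


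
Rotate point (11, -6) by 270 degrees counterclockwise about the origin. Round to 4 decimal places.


x' = 11*cos(270) - -6*sin(270) = -6
y' = 11*sin(270) + -6*cos(270) = -11

(-6, -11)


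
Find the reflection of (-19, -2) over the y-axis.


Reflection across y-axis: (x, y) -> (-x, y)
(-19, -2) -> (19, -2)

(19, -2)


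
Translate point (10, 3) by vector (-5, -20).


Translation: (x+dx, y+dy) = (10+-5, 3+-20) = (5, -17)

(5, -17)


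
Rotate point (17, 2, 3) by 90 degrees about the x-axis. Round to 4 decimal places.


x' = 17
y' = 2*cos(90) - 3*sin(90) = -3
z' = 2*sin(90) + 3*cos(90) = 2

(17, -3, 2)


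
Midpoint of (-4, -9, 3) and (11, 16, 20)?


Midpoint = ((-4+11)/2, (-9+16)/2, (3+20)/2) = (3.5, 3.5, 11.5)

(3.5, 3.5, 11.5)


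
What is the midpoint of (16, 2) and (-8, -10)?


Midpoint = ((16+-8)/2, (2+-10)/2) = (4, -4)

(4, -4)


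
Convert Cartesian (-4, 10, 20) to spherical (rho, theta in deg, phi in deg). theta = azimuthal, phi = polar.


rho = sqrt((-4)^2 + 10^2 + 20^2) = 22.7156
theta = atan2(10, -4) = 111.8014 deg
phi = acos(20/22.7156) = 28.3032 deg

rho = 22.7156, theta = 111.8014 deg, phi = 28.3032 deg


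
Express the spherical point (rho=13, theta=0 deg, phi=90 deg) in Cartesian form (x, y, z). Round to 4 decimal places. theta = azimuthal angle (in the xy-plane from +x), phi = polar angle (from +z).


x = 13 * sin(90) * cos(0) = 13
y = 13 * sin(90) * sin(0) = 0
z = 13 * cos(90) = 0

(13, 0, 0)


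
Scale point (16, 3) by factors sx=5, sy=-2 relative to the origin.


Scaling: (x*sx, y*sy) = (16*5, 3*-2) = (80, -6)

(80, -6)


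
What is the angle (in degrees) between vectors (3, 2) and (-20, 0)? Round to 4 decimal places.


dot = 3*-20 + 2*0 = -60
|u| = 3.6056, |v| = 20
cos(angle) = -0.8321
angle = 146.3099 degrees

146.3099 degrees


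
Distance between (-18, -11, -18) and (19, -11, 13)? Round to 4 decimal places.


d = sqrt((19--18)^2 + (-11--11)^2 + (13--18)^2) = 48.2701

48.2701


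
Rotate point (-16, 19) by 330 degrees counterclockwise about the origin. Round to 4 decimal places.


x' = -16*cos(330) - 19*sin(330) = -4.3564
y' = -16*sin(330) + 19*cos(330) = 24.4545

(-4.3564, 24.4545)


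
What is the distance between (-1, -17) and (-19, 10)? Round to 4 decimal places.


d = sqrt((-19--1)^2 + (10--17)^2) = 32.45

32.45


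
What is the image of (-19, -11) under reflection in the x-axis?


Reflection across x-axis: (x, y) -> (x, -y)
(-19, -11) -> (-19, 11)

(-19, 11)


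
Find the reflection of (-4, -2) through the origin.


Reflection through origin: (x, y) -> (-x, -y)
(-4, -2) -> (4, 2)

(4, 2)


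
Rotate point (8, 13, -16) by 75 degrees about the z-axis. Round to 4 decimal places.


x' = 8*cos(75) - 13*sin(75) = -10.4865
y' = 8*sin(75) + 13*cos(75) = 11.0921
z' = -16

(-10.4865, 11.0921, -16)


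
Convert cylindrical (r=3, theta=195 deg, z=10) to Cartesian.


x = 3 * cos(195) = -2.8978
y = 3 * sin(195) = -0.7765
z = 10

(-2.8978, -0.7765, 10)


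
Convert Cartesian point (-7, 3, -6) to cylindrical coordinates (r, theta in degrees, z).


r = sqrt((-7)^2 + 3^2) = 7.6158
theta = atan2(3, -7) = 156.8014 deg
z = -6

r = 7.6158, theta = 156.8014 deg, z = -6


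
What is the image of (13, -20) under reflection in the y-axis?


Reflection across y-axis: (x, y) -> (-x, y)
(13, -20) -> (-13, -20)

(-13, -20)


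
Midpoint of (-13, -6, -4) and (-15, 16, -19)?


Midpoint = ((-13+-15)/2, (-6+16)/2, (-4+-19)/2) = (-14, 5, -11.5)

(-14, 5, -11.5)


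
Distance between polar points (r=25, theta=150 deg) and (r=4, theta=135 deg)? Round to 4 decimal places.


d = sqrt(r1^2 + r2^2 - 2*r1*r2*cos(t2-t1))
d = sqrt(25^2 + 4^2 - 2*25*4*cos(135-150)) = 21.1616

21.1616


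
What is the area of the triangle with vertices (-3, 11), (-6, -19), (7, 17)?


Area = |x1(y2-y3) + x2(y3-y1) + x3(y1-y2)| / 2
= |-3*(-19-17) + -6*(17-11) + 7*(11--19)| / 2
= 141

141


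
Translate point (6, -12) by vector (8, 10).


Translation: (x+dx, y+dy) = (6+8, -12+10) = (14, -2)

(14, -2)


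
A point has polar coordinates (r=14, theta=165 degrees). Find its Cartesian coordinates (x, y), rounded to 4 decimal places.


x = 14 * cos(165) = -13.523
y = 14 * sin(165) = 3.6235

(-13.523, 3.6235)


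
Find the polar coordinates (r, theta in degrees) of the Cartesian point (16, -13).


r = sqrt(16^2 + (-13)^2) = 20.6155
theta = atan2(-13, 16) = 320.9061 degrees

r = 20.6155, theta = 320.9061 degrees


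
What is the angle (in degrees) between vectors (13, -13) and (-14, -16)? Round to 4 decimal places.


dot = 13*-14 + -13*-16 = 26
|u| = 18.3848, |v| = 21.2603
cos(angle) = 0.0665
angle = 86.1859 degrees

86.1859 degrees


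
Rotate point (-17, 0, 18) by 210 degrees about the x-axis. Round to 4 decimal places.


x' = -17
y' = 0*cos(210) - 18*sin(210) = 9
z' = 0*sin(210) + 18*cos(210) = -15.5885

(-17, 9, -15.5885)


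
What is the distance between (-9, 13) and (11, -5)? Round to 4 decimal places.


d = sqrt((11--9)^2 + (-5-13)^2) = 26.9072

26.9072


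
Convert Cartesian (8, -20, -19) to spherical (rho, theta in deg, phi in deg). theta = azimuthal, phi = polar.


rho = sqrt(8^2 + (-20)^2 + (-19)^2) = 28.7228
theta = atan2(-20, 8) = 291.8014 deg
phi = acos(-19/28.7228) = 131.414 deg

rho = 28.7228, theta = 291.8014 deg, phi = 131.414 deg


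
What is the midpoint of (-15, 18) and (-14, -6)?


Midpoint = ((-15+-14)/2, (18+-6)/2) = (-14.5, 6)

(-14.5, 6)


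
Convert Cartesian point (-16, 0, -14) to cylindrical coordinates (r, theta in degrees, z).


r = sqrt((-16)^2 + 0^2) = 16
theta = atan2(0, -16) = 180 deg
z = -14

r = 16, theta = 180 deg, z = -14


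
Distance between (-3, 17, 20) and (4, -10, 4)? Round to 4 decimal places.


d = sqrt((4--3)^2 + (-10-17)^2 + (4-20)^2) = 32.1559

32.1559


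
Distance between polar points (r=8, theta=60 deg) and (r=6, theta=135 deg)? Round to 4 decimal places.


d = sqrt(r1^2 + r2^2 - 2*r1*r2*cos(t2-t1))
d = sqrt(8^2 + 6^2 - 2*8*6*cos(135-60)) = 8.6691

8.6691


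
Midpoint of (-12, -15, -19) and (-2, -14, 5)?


Midpoint = ((-12+-2)/2, (-15+-14)/2, (-19+5)/2) = (-7, -14.5, -7)

(-7, -14.5, -7)


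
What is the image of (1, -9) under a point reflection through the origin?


Reflection through origin: (x, y) -> (-x, -y)
(1, -9) -> (-1, 9)

(-1, 9)


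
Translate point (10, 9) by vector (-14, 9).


Translation: (x+dx, y+dy) = (10+-14, 9+9) = (-4, 18)

(-4, 18)


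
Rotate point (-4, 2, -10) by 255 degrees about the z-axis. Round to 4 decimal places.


x' = -4*cos(255) - 2*sin(255) = 2.9671
y' = -4*sin(255) + 2*cos(255) = 3.3461
z' = -10

(2.9671, 3.3461, -10)


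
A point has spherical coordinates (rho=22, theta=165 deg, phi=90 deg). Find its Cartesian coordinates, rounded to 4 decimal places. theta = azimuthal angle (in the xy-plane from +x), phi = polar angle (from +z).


x = 22 * sin(90) * cos(165) = -21.2504
y = 22 * sin(90) * sin(165) = 5.694
z = 22 * cos(90) = 0

(-21.2504, 5.694, 0)


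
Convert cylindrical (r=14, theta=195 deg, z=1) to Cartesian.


x = 14 * cos(195) = -13.523
y = 14 * sin(195) = -3.6235
z = 1

(-13.523, -3.6235, 1)


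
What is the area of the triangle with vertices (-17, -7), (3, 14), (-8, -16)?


Area = |x1(y2-y3) + x2(y3-y1) + x3(y1-y2)| / 2
= |-17*(14--16) + 3*(-16--7) + -8*(-7-14)| / 2
= 184.5

184.5


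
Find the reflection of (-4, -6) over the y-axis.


Reflection across y-axis: (x, y) -> (-x, y)
(-4, -6) -> (4, -6)

(4, -6)


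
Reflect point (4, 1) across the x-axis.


Reflection across x-axis: (x, y) -> (x, -y)
(4, 1) -> (4, -1)

(4, -1)


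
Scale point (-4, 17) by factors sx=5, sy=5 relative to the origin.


Scaling: (x*sx, y*sy) = (-4*5, 17*5) = (-20, 85)

(-20, 85)


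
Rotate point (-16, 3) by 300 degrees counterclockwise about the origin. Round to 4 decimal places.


x' = -16*cos(300) - 3*sin(300) = -5.4019
y' = -16*sin(300) + 3*cos(300) = 15.3564

(-5.4019, 15.3564)


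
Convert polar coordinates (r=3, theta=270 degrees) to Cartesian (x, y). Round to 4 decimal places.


x = 3 * cos(270) = 0
y = 3 * sin(270) = -3

(0, -3)


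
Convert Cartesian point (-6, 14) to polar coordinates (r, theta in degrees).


r = sqrt((-6)^2 + 14^2) = 15.2315
theta = atan2(14, -6) = 113.1986 degrees

r = 15.2315, theta = 113.1986 degrees


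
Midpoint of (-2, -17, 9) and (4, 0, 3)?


Midpoint = ((-2+4)/2, (-17+0)/2, (9+3)/2) = (1, -8.5, 6)

(1, -8.5, 6)


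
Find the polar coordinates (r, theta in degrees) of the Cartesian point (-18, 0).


r = sqrt((-18)^2 + 0^2) = 18
theta = atan2(0, -18) = 180 degrees

r = 18, theta = 180 degrees


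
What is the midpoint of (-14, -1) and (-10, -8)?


Midpoint = ((-14+-10)/2, (-1+-8)/2) = (-12, -4.5)

(-12, -4.5)


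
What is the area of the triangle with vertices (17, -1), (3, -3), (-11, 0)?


Area = |x1(y2-y3) + x2(y3-y1) + x3(y1-y2)| / 2
= |17*(-3-0) + 3*(0--1) + -11*(-1--3)| / 2
= 35

35


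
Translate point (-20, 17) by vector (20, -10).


Translation: (x+dx, y+dy) = (-20+20, 17+-10) = (0, 7)

(0, 7)


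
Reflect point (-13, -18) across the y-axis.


Reflection across y-axis: (x, y) -> (-x, y)
(-13, -18) -> (13, -18)

(13, -18)


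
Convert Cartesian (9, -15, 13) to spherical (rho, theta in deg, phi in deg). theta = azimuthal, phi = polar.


rho = sqrt(9^2 + (-15)^2 + 13^2) = 21.7945
theta = atan2(-15, 9) = 300.9638 deg
phi = acos(13/21.7945) = 53.3817 deg

rho = 21.7945, theta = 300.9638 deg, phi = 53.3817 deg


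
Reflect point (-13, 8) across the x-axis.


Reflection across x-axis: (x, y) -> (x, -y)
(-13, 8) -> (-13, -8)

(-13, -8)


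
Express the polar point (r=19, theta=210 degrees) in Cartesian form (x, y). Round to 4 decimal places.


x = 19 * cos(210) = -16.4545
y = 19 * sin(210) = -9.5

(-16.4545, -9.5)


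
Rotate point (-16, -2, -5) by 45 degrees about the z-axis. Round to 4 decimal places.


x' = -16*cos(45) - -2*sin(45) = -9.8995
y' = -16*sin(45) + -2*cos(45) = -12.7279
z' = -5

(-9.8995, -12.7279, -5)


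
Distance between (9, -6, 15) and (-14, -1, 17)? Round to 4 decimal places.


d = sqrt((-14-9)^2 + (-1--6)^2 + (17-15)^2) = 23.622

23.622


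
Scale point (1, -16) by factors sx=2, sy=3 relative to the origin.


Scaling: (x*sx, y*sy) = (1*2, -16*3) = (2, -48)

(2, -48)


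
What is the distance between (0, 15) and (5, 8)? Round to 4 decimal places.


d = sqrt((5-0)^2 + (8-15)^2) = 8.6023

8.6023


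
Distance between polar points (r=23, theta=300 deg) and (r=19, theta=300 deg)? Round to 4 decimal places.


d = sqrt(r1^2 + r2^2 - 2*r1*r2*cos(t2-t1))
d = sqrt(23^2 + 19^2 - 2*23*19*cos(300-300)) = 4

4


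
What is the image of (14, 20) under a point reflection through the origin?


Reflection through origin: (x, y) -> (-x, -y)
(14, 20) -> (-14, -20)

(-14, -20)


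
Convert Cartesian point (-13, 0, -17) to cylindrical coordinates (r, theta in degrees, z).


r = sqrt((-13)^2 + 0^2) = 13
theta = atan2(0, -13) = 180 deg
z = -17

r = 13, theta = 180 deg, z = -17


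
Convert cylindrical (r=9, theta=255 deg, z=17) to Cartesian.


x = 9 * cos(255) = -2.3294
y = 9 * sin(255) = -8.6933
z = 17

(-2.3294, -8.6933, 17)


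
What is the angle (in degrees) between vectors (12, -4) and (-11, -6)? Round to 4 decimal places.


dot = 12*-11 + -4*-6 = -108
|u| = 12.6491, |v| = 12.53
cos(angle) = -0.6814
angle = 132.9546 degrees

132.9546 degrees


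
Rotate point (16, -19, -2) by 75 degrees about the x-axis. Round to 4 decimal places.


x' = 16
y' = -19*cos(75) - -2*sin(75) = -2.9857
z' = -19*sin(75) + -2*cos(75) = -18.8702

(16, -2.9857, -18.8702)


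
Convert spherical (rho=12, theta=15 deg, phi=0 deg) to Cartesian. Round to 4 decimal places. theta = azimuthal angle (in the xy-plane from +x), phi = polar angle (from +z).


x = 12 * sin(0) * cos(15) = 0
y = 12 * sin(0) * sin(15) = 0
z = 12 * cos(0) = 12

(0, 0, 12)


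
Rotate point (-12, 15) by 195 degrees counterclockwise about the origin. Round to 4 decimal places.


x' = -12*cos(195) - 15*sin(195) = 15.4734
y' = -12*sin(195) + 15*cos(195) = -11.3831

(15.4734, -11.3831)


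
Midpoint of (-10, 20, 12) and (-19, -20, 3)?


Midpoint = ((-10+-19)/2, (20+-20)/2, (12+3)/2) = (-14.5, 0, 7.5)

(-14.5, 0, 7.5)


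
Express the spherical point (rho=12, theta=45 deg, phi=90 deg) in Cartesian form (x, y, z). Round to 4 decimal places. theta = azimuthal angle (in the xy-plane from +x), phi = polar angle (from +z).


x = 12 * sin(90) * cos(45) = 8.4853
y = 12 * sin(90) * sin(45) = 8.4853
z = 12 * cos(90) = 0

(8.4853, 8.4853, 0)


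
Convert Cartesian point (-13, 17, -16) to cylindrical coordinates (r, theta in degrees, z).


r = sqrt((-13)^2 + 17^2) = 21.4009
theta = atan2(17, -13) = 127.4054 deg
z = -16

r = 21.4009, theta = 127.4054 deg, z = -16


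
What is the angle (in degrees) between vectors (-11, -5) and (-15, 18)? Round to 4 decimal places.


dot = -11*-15 + -5*18 = 75
|u| = 12.083, |v| = 23.4307
cos(angle) = 0.2649
angle = 74.6384 degrees

74.6384 degrees


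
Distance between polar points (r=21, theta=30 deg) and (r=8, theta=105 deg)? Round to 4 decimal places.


d = sqrt(r1^2 + r2^2 - 2*r1*r2*cos(t2-t1))
d = sqrt(21^2 + 8^2 - 2*21*8*cos(105-30)) = 20.4459

20.4459


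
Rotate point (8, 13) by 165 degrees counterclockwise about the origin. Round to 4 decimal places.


x' = 8*cos(165) - 13*sin(165) = -11.0921
y' = 8*sin(165) + 13*cos(165) = -10.4865

(-11.0921, -10.4865)


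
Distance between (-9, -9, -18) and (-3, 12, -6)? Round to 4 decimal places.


d = sqrt((-3--9)^2 + (12--9)^2 + (-6--18)^2) = 24.9199

24.9199


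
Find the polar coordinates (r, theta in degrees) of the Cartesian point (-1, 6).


r = sqrt((-1)^2 + 6^2) = 6.0828
theta = atan2(6, -1) = 99.4623 degrees

r = 6.0828, theta = 99.4623 degrees


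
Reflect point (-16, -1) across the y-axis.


Reflection across y-axis: (x, y) -> (-x, y)
(-16, -1) -> (16, -1)

(16, -1)


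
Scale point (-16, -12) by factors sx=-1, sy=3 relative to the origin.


Scaling: (x*sx, y*sy) = (-16*-1, -12*3) = (16, -36)

(16, -36)


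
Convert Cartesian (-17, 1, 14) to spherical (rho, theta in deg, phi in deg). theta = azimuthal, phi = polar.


rho = sqrt((-17)^2 + 1^2 + 14^2) = 22.0454
theta = atan2(1, -17) = 176.6335 deg
phi = acos(14/22.0454) = 50.5761 deg

rho = 22.0454, theta = 176.6335 deg, phi = 50.5761 deg


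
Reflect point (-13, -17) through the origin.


Reflection through origin: (x, y) -> (-x, -y)
(-13, -17) -> (13, 17)

(13, 17)


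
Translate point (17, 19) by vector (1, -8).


Translation: (x+dx, y+dy) = (17+1, 19+-8) = (18, 11)

(18, 11)


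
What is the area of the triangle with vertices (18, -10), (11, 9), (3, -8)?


Area = |x1(y2-y3) + x2(y3-y1) + x3(y1-y2)| / 2
= |18*(9--8) + 11*(-8--10) + 3*(-10-9)| / 2
= 135.5

135.5


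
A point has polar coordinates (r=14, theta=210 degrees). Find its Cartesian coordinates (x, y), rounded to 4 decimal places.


x = 14 * cos(210) = -12.1244
y = 14 * sin(210) = -7

(-12.1244, -7)


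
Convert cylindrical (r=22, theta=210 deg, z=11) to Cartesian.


x = 22 * cos(210) = -19.0526
y = 22 * sin(210) = -11
z = 11

(-19.0526, -11, 11)


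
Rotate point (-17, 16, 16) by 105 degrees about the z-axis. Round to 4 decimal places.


x' = -17*cos(105) - 16*sin(105) = -11.0549
y' = -17*sin(105) + 16*cos(105) = -20.5618
z' = 16

(-11.0549, -20.5618, 16)


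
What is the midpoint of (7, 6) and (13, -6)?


Midpoint = ((7+13)/2, (6+-6)/2) = (10, 0)

(10, 0)


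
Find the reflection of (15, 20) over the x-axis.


Reflection across x-axis: (x, y) -> (x, -y)
(15, 20) -> (15, -20)

(15, -20)


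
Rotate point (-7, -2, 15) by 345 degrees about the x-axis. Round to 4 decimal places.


x' = -7
y' = -2*cos(345) - 15*sin(345) = 1.9504
z' = -2*sin(345) + 15*cos(345) = 15.0065

(-7, 1.9504, 15.0065)


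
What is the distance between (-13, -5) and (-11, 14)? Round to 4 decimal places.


d = sqrt((-11--13)^2 + (14--5)^2) = 19.105

19.105


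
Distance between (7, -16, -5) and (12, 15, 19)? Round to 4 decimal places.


d = sqrt((12-7)^2 + (15--16)^2 + (19--5)^2) = 39.5221

39.5221


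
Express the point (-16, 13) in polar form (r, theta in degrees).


r = sqrt((-16)^2 + 13^2) = 20.6155
theta = atan2(13, -16) = 140.9061 degrees

r = 20.6155, theta = 140.9061 degrees


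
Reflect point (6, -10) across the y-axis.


Reflection across y-axis: (x, y) -> (-x, y)
(6, -10) -> (-6, -10)

(-6, -10)


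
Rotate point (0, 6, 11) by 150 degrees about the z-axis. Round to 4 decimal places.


x' = 0*cos(150) - 6*sin(150) = -3
y' = 0*sin(150) + 6*cos(150) = -5.1962
z' = 11

(-3, -5.1962, 11)


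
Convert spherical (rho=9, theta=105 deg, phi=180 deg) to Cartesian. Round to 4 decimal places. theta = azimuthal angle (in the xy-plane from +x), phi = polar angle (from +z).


x = 9 * sin(180) * cos(105) = 0
y = 9 * sin(180) * sin(105) = 0
z = 9 * cos(180) = -9

(0, 0, -9)


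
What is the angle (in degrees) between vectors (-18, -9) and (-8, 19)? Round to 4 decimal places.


dot = -18*-8 + -9*19 = -27
|u| = 20.1246, |v| = 20.6155
cos(angle) = -0.0651
angle = 93.7314 degrees

93.7314 degrees


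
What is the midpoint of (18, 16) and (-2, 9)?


Midpoint = ((18+-2)/2, (16+9)/2) = (8, 12.5)

(8, 12.5)


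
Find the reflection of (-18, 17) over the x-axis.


Reflection across x-axis: (x, y) -> (x, -y)
(-18, 17) -> (-18, -17)

(-18, -17)


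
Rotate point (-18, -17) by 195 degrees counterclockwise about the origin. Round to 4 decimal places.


x' = -18*cos(195) - -17*sin(195) = 12.9867
y' = -18*sin(195) + -17*cos(195) = 21.0795

(12.9867, 21.0795)


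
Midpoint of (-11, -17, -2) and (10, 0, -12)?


Midpoint = ((-11+10)/2, (-17+0)/2, (-2+-12)/2) = (-0.5, -8.5, -7)

(-0.5, -8.5, -7)


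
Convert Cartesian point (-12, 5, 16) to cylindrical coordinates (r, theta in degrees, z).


r = sqrt((-12)^2 + 5^2) = 13
theta = atan2(5, -12) = 157.3801 deg
z = 16

r = 13, theta = 157.3801 deg, z = 16


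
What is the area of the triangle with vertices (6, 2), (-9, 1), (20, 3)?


Area = |x1(y2-y3) + x2(y3-y1) + x3(y1-y2)| / 2
= |6*(1-3) + -9*(3-2) + 20*(2-1)| / 2
= 0.5

0.5


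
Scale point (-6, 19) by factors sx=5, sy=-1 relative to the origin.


Scaling: (x*sx, y*sy) = (-6*5, 19*-1) = (-30, -19)

(-30, -19)


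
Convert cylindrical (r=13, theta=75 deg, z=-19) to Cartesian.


x = 13 * cos(75) = 3.3646
y = 13 * sin(75) = 12.557
z = -19

(3.3646, 12.557, -19)


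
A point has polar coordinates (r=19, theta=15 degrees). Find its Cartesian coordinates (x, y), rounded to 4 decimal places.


x = 19 * cos(15) = 18.3526
y = 19 * sin(15) = 4.9176

(18.3526, 4.9176)


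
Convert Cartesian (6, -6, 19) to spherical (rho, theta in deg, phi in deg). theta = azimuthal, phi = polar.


rho = sqrt(6^2 + (-6)^2 + 19^2) = 20.8087
theta = atan2(-6, 6) = 315 deg
phi = acos(19/20.8087) = 24.0652 deg

rho = 20.8087, theta = 315 deg, phi = 24.0652 deg


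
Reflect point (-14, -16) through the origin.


Reflection through origin: (x, y) -> (-x, -y)
(-14, -16) -> (14, 16)

(14, 16)


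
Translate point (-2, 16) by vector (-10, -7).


Translation: (x+dx, y+dy) = (-2+-10, 16+-7) = (-12, 9)

(-12, 9)


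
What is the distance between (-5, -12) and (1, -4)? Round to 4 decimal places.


d = sqrt((1--5)^2 + (-4--12)^2) = 10

10


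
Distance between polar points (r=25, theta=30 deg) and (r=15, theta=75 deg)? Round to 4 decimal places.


d = sqrt(r1^2 + r2^2 - 2*r1*r2*cos(t2-t1))
d = sqrt(25^2 + 15^2 - 2*25*15*cos(75-30)) = 17.8793

17.8793


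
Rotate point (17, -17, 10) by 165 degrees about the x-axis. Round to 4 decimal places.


x' = 17
y' = -17*cos(165) - 10*sin(165) = 13.8325
z' = -17*sin(165) + 10*cos(165) = -14.0592

(17, 13.8325, -14.0592)


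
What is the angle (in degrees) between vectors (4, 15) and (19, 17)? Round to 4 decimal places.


dot = 4*19 + 15*17 = 331
|u| = 15.5242, |v| = 25.4951
cos(angle) = 0.8363
angle = 33.2484 degrees

33.2484 degrees


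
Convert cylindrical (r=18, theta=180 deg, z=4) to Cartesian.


x = 18 * cos(180) = -18
y = 18 * sin(180) = 0
z = 4

(-18, 0, 4)


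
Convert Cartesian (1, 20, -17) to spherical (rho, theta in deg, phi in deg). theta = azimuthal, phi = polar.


rho = sqrt(1^2 + 20^2 + (-17)^2) = 26.2679
theta = atan2(20, 1) = 87.1376 deg
phi = acos(-17/26.2679) = 130.3292 deg

rho = 26.2679, theta = 87.1376 deg, phi = 130.3292 deg


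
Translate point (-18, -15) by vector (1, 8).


Translation: (x+dx, y+dy) = (-18+1, -15+8) = (-17, -7)

(-17, -7)


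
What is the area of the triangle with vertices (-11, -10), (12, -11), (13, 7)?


Area = |x1(y2-y3) + x2(y3-y1) + x3(y1-y2)| / 2
= |-11*(-11-7) + 12*(7--10) + 13*(-10--11)| / 2
= 207.5

207.5


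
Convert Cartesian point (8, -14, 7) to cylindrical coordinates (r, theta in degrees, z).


r = sqrt(8^2 + (-14)^2) = 16.1245
theta = atan2(-14, 8) = 299.7449 deg
z = 7

r = 16.1245, theta = 299.7449 deg, z = 7


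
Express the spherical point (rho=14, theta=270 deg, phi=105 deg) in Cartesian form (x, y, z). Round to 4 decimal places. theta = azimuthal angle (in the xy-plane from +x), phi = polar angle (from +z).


x = 14 * sin(105) * cos(270) = 0
y = 14 * sin(105) * sin(270) = -13.523
z = 14 * cos(105) = -3.6235

(0, -13.523, -3.6235)


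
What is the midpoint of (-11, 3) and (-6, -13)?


Midpoint = ((-11+-6)/2, (3+-13)/2) = (-8.5, -5)

(-8.5, -5)


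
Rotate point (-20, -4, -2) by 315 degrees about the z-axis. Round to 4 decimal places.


x' = -20*cos(315) - -4*sin(315) = -16.9706
y' = -20*sin(315) + -4*cos(315) = 11.3137
z' = -2

(-16.9706, 11.3137, -2)


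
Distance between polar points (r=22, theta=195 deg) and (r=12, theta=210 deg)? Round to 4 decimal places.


d = sqrt(r1^2 + r2^2 - 2*r1*r2*cos(t2-t1))
d = sqrt(22^2 + 12^2 - 2*22*12*cos(210-195)) = 10.8624

10.8624


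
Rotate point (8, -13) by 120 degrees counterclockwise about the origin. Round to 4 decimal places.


x' = 8*cos(120) - -13*sin(120) = 7.2583
y' = 8*sin(120) + -13*cos(120) = 13.4282

(7.2583, 13.4282)


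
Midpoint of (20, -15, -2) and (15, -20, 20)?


Midpoint = ((20+15)/2, (-15+-20)/2, (-2+20)/2) = (17.5, -17.5, 9)

(17.5, -17.5, 9)


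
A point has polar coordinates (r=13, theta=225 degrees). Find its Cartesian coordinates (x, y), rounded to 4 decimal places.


x = 13 * cos(225) = -9.1924
y = 13 * sin(225) = -9.1924

(-9.1924, -9.1924)


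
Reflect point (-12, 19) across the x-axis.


Reflection across x-axis: (x, y) -> (x, -y)
(-12, 19) -> (-12, -19)

(-12, -19)


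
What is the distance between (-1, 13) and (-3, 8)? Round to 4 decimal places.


d = sqrt((-3--1)^2 + (8-13)^2) = 5.3852

5.3852


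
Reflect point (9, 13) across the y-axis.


Reflection across y-axis: (x, y) -> (-x, y)
(9, 13) -> (-9, 13)

(-9, 13)


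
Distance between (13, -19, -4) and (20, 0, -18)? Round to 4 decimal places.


d = sqrt((20-13)^2 + (0--19)^2 + (-18--4)^2) = 24.6171

24.6171


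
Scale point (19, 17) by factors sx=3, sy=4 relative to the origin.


Scaling: (x*sx, y*sy) = (19*3, 17*4) = (57, 68)

(57, 68)


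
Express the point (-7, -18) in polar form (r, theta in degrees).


r = sqrt((-7)^2 + (-18)^2) = 19.3132
theta = atan2(-18, -7) = 248.7495 degrees

r = 19.3132, theta = 248.7495 degrees


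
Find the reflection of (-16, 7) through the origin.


Reflection through origin: (x, y) -> (-x, -y)
(-16, 7) -> (16, -7)

(16, -7)


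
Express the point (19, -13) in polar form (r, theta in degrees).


r = sqrt(19^2 + (-13)^2) = 23.0217
theta = atan2(-13, 19) = 325.6197 degrees

r = 23.0217, theta = 325.6197 degrees


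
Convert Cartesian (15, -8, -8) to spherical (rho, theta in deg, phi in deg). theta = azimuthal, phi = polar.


rho = sqrt(15^2 + (-8)^2 + (-8)^2) = 18.7883
theta = atan2(-8, 15) = 331.9275 deg
phi = acos(-8/18.7883) = 115.2011 deg

rho = 18.7883, theta = 331.9275 deg, phi = 115.2011 deg


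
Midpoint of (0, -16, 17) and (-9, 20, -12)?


Midpoint = ((0+-9)/2, (-16+20)/2, (17+-12)/2) = (-4.5, 2, 2.5)

(-4.5, 2, 2.5)


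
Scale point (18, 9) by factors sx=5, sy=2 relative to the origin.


Scaling: (x*sx, y*sy) = (18*5, 9*2) = (90, 18)

(90, 18)


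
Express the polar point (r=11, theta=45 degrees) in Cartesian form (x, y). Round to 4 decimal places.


x = 11 * cos(45) = 7.7782
y = 11 * sin(45) = 7.7782

(7.7782, 7.7782)


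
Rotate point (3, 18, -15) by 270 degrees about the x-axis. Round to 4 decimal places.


x' = 3
y' = 18*cos(270) - -15*sin(270) = -15
z' = 18*sin(270) + -15*cos(270) = -18

(3, -15, -18)


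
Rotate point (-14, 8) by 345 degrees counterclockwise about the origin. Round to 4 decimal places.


x' = -14*cos(345) - 8*sin(345) = -11.4524
y' = -14*sin(345) + 8*cos(345) = 11.3509

(-11.4524, 11.3509)


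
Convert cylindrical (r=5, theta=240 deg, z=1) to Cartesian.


x = 5 * cos(240) = -2.5
y = 5 * sin(240) = -4.3301
z = 1

(-2.5, -4.3301, 1)


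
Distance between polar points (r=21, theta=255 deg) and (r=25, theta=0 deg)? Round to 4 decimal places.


d = sqrt(r1^2 + r2^2 - 2*r1*r2*cos(t2-t1))
d = sqrt(21^2 + 25^2 - 2*21*25*cos(0-255)) = 36.5754

36.5754


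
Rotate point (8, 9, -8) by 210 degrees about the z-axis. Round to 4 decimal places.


x' = 8*cos(210) - 9*sin(210) = -2.4282
y' = 8*sin(210) + 9*cos(210) = -11.7942
z' = -8

(-2.4282, -11.7942, -8)


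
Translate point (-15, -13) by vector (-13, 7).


Translation: (x+dx, y+dy) = (-15+-13, -13+7) = (-28, -6)

(-28, -6)


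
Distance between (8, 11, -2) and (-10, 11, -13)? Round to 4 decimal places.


d = sqrt((-10-8)^2 + (11-11)^2 + (-13--2)^2) = 21.095

21.095


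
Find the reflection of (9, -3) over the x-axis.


Reflection across x-axis: (x, y) -> (x, -y)
(9, -3) -> (9, 3)

(9, 3)


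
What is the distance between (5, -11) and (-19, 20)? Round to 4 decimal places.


d = sqrt((-19-5)^2 + (20--11)^2) = 39.2046

39.2046


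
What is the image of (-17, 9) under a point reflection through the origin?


Reflection through origin: (x, y) -> (-x, -y)
(-17, 9) -> (17, -9)

(17, -9)


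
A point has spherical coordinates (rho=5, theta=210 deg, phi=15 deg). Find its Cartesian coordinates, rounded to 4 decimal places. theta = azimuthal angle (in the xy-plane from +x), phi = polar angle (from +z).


x = 5 * sin(15) * cos(210) = -1.1207
y = 5 * sin(15) * sin(210) = -0.647
z = 5 * cos(15) = 4.8296

(-1.1207, -0.647, 4.8296)


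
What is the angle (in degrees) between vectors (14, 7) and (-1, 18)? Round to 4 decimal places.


dot = 14*-1 + 7*18 = 112
|u| = 15.6525, |v| = 18.0278
cos(angle) = 0.3969
angle = 66.6148 degrees

66.6148 degrees


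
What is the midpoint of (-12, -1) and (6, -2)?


Midpoint = ((-12+6)/2, (-1+-2)/2) = (-3, -1.5)

(-3, -1.5)


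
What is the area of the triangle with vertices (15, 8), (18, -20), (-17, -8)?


Area = |x1(y2-y3) + x2(y3-y1) + x3(y1-y2)| / 2
= |15*(-20--8) + 18*(-8-8) + -17*(8--20)| / 2
= 472

472


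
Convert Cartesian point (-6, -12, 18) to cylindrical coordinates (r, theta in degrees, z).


r = sqrt((-6)^2 + (-12)^2) = 13.4164
theta = atan2(-12, -6) = 243.4349 deg
z = 18

r = 13.4164, theta = 243.4349 deg, z = 18


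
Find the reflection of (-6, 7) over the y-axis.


Reflection across y-axis: (x, y) -> (-x, y)
(-6, 7) -> (6, 7)

(6, 7)


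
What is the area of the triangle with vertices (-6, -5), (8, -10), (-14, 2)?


Area = |x1(y2-y3) + x2(y3-y1) + x3(y1-y2)| / 2
= |-6*(-10-2) + 8*(2--5) + -14*(-5--10)| / 2
= 29

29


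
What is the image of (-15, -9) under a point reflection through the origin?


Reflection through origin: (x, y) -> (-x, -y)
(-15, -9) -> (15, 9)

(15, 9)


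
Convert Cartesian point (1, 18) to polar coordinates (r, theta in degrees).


r = sqrt(1^2 + 18^2) = 18.0278
theta = atan2(18, 1) = 86.8202 degrees

r = 18.0278, theta = 86.8202 degrees


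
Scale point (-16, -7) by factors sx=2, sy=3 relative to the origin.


Scaling: (x*sx, y*sy) = (-16*2, -7*3) = (-32, -21)

(-32, -21)


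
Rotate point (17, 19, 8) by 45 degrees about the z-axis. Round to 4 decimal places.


x' = 17*cos(45) - 19*sin(45) = -1.4142
y' = 17*sin(45) + 19*cos(45) = 25.4558
z' = 8

(-1.4142, 25.4558, 8)


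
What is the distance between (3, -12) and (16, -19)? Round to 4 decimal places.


d = sqrt((16-3)^2 + (-19--12)^2) = 14.7648

14.7648


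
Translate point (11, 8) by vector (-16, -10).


Translation: (x+dx, y+dy) = (11+-16, 8+-10) = (-5, -2)

(-5, -2)


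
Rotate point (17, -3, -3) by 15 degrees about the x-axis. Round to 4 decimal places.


x' = 17
y' = -3*cos(15) - -3*sin(15) = -2.1213
z' = -3*sin(15) + -3*cos(15) = -3.6742

(17, -2.1213, -3.6742)


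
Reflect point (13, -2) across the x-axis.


Reflection across x-axis: (x, y) -> (x, -y)
(13, -2) -> (13, 2)

(13, 2)


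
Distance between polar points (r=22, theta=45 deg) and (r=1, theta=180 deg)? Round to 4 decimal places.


d = sqrt(r1^2 + r2^2 - 2*r1*r2*cos(t2-t1))
d = sqrt(22^2 + 1^2 - 2*22*1*cos(180-45)) = 22.7181

22.7181


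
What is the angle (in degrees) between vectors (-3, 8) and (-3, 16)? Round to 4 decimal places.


dot = -3*-3 + 8*16 = 137
|u| = 8.544, |v| = 16.2788
cos(angle) = 0.985
angle = 9.9364 degrees

9.9364 degrees


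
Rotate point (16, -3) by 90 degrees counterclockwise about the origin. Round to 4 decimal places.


x' = 16*cos(90) - -3*sin(90) = 3
y' = 16*sin(90) + -3*cos(90) = 16

(3, 16)


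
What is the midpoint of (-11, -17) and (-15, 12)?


Midpoint = ((-11+-15)/2, (-17+12)/2) = (-13, -2.5)

(-13, -2.5)


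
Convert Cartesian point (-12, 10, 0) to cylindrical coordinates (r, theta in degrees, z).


r = sqrt((-12)^2 + 10^2) = 15.6205
theta = atan2(10, -12) = 140.1944 deg
z = 0

r = 15.6205, theta = 140.1944 deg, z = 0


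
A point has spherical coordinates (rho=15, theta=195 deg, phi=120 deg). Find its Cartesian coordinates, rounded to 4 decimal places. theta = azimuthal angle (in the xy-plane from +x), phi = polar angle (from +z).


x = 15 * sin(120) * cos(195) = -12.5477
y = 15 * sin(120) * sin(195) = -3.3622
z = 15 * cos(120) = -7.5

(-12.5477, -3.3622, -7.5)


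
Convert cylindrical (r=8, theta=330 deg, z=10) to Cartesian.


x = 8 * cos(330) = 6.9282
y = 8 * sin(330) = -4
z = 10

(6.9282, -4, 10)


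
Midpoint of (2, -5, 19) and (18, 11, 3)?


Midpoint = ((2+18)/2, (-5+11)/2, (19+3)/2) = (10, 3, 11)

(10, 3, 11)


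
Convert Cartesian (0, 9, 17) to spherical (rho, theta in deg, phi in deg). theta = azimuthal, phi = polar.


rho = sqrt(0^2 + 9^2 + 17^2) = 19.2354
theta = atan2(9, 0) = 90 deg
phi = acos(17/19.2354) = 27.8973 deg

rho = 19.2354, theta = 90 deg, phi = 27.8973 deg


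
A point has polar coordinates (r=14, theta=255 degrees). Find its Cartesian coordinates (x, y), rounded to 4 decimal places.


x = 14 * cos(255) = -3.6235
y = 14 * sin(255) = -13.523

(-3.6235, -13.523)


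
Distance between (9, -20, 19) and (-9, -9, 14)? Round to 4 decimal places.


d = sqrt((-9-9)^2 + (-9--20)^2 + (14-19)^2) = 21.6795

21.6795


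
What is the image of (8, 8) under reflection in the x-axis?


Reflection across x-axis: (x, y) -> (x, -y)
(8, 8) -> (8, -8)

(8, -8)


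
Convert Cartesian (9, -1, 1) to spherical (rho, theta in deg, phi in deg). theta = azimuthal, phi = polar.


rho = sqrt(9^2 + (-1)^2 + 1^2) = 9.1104
theta = atan2(-1, 9) = 353.6598 deg
phi = acos(1/9.1104) = 83.6983 deg

rho = 9.1104, theta = 353.6598 deg, phi = 83.6983 deg


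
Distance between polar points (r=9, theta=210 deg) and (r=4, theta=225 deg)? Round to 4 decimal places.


d = sqrt(r1^2 + r2^2 - 2*r1*r2*cos(t2-t1))
d = sqrt(9^2 + 4^2 - 2*9*4*cos(225-210)) = 5.2396

5.2396


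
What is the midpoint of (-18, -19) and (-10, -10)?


Midpoint = ((-18+-10)/2, (-19+-10)/2) = (-14, -14.5)

(-14, -14.5)


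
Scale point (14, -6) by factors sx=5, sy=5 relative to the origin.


Scaling: (x*sx, y*sy) = (14*5, -6*5) = (70, -30)

(70, -30)


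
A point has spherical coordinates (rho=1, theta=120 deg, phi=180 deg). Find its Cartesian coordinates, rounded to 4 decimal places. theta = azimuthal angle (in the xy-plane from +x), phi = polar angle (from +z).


x = 1 * sin(180) * cos(120) = 0
y = 1 * sin(180) * sin(120) = 0
z = 1 * cos(180) = -1

(0, 0, -1)


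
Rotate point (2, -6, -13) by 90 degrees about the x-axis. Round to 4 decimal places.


x' = 2
y' = -6*cos(90) - -13*sin(90) = 13
z' = -6*sin(90) + -13*cos(90) = -6

(2, 13, -6)


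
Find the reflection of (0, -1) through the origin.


Reflection through origin: (x, y) -> (-x, -y)
(0, -1) -> (0, 1)

(0, 1)


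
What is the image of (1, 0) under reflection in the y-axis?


Reflection across y-axis: (x, y) -> (-x, y)
(1, 0) -> (-1, 0)

(-1, 0)


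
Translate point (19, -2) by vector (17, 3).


Translation: (x+dx, y+dy) = (19+17, -2+3) = (36, 1)

(36, 1)


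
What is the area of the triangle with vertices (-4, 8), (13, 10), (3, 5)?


Area = |x1(y2-y3) + x2(y3-y1) + x3(y1-y2)| / 2
= |-4*(10-5) + 13*(5-8) + 3*(8-10)| / 2
= 32.5

32.5


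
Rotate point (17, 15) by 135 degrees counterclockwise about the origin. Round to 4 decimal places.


x' = 17*cos(135) - 15*sin(135) = -22.6274
y' = 17*sin(135) + 15*cos(135) = 1.4142

(-22.6274, 1.4142)


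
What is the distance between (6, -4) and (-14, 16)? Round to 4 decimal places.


d = sqrt((-14-6)^2 + (16--4)^2) = 28.2843

28.2843


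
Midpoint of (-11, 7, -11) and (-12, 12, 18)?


Midpoint = ((-11+-12)/2, (7+12)/2, (-11+18)/2) = (-11.5, 9.5, 3.5)

(-11.5, 9.5, 3.5)


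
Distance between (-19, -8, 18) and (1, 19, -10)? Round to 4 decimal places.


d = sqrt((1--19)^2 + (19--8)^2 + (-10-18)^2) = 43.7379

43.7379


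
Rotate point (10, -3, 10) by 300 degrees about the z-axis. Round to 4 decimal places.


x' = 10*cos(300) - -3*sin(300) = 2.4019
y' = 10*sin(300) + -3*cos(300) = -10.1603
z' = 10

(2.4019, -10.1603, 10)


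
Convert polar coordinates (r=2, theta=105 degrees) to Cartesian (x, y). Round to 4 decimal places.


x = 2 * cos(105) = -0.5176
y = 2 * sin(105) = 1.9319

(-0.5176, 1.9319)


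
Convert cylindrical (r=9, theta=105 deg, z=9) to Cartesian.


x = 9 * cos(105) = -2.3294
y = 9 * sin(105) = 8.6933
z = 9

(-2.3294, 8.6933, 9)


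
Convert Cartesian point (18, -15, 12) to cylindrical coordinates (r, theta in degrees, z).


r = sqrt(18^2 + (-15)^2) = 23.4307
theta = atan2(-15, 18) = 320.1944 deg
z = 12

r = 23.4307, theta = 320.1944 deg, z = 12


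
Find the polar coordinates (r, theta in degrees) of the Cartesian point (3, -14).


r = sqrt(3^2 + (-14)^2) = 14.3178
theta = atan2(-14, 3) = 282.0948 degrees

r = 14.3178, theta = 282.0948 degrees


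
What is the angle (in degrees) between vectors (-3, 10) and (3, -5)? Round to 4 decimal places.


dot = -3*3 + 10*-5 = -59
|u| = 10.4403, |v| = 5.831
cos(angle) = -0.9692
angle = 165.7355 degrees

165.7355 degrees


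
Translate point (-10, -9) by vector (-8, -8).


Translation: (x+dx, y+dy) = (-10+-8, -9+-8) = (-18, -17)

(-18, -17)


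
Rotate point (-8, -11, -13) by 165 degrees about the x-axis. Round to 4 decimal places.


x' = -8
y' = -11*cos(165) - -13*sin(165) = 13.9898
z' = -11*sin(165) + -13*cos(165) = 9.71

(-8, 13.9898, 9.71)


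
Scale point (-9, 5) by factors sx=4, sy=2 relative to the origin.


Scaling: (x*sx, y*sy) = (-9*4, 5*2) = (-36, 10)

(-36, 10)


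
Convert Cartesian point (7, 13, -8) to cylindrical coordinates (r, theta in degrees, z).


r = sqrt(7^2 + 13^2) = 14.7648
theta = atan2(13, 7) = 61.6992 deg
z = -8

r = 14.7648, theta = 61.6992 deg, z = -8


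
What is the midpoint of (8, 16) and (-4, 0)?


Midpoint = ((8+-4)/2, (16+0)/2) = (2, 8)

(2, 8)


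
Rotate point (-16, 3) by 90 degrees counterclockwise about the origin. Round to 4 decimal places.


x' = -16*cos(90) - 3*sin(90) = -3
y' = -16*sin(90) + 3*cos(90) = -16

(-3, -16)


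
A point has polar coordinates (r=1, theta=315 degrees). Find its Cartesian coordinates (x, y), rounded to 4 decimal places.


x = 1 * cos(315) = 0.7071
y = 1 * sin(315) = -0.7071

(0.7071, -0.7071)


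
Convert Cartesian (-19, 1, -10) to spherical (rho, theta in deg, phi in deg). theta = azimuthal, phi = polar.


rho = sqrt((-19)^2 + 1^2 + (-10)^2) = 21.4942
theta = atan2(1, -19) = 176.9872 deg
phi = acos(-10/21.4942) = 117.7259 deg

rho = 21.4942, theta = 176.9872 deg, phi = 117.7259 deg


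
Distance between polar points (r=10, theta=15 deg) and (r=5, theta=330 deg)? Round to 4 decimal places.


d = sqrt(r1^2 + r2^2 - 2*r1*r2*cos(t2-t1))
d = sqrt(10^2 + 5^2 - 2*10*5*cos(330-15)) = 7.3681

7.3681


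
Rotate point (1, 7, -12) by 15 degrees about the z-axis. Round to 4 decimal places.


x' = 1*cos(15) - 7*sin(15) = -0.8458
y' = 1*sin(15) + 7*cos(15) = 7.0203
z' = -12

(-0.8458, 7.0203, -12)


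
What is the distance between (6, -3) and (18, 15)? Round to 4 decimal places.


d = sqrt((18-6)^2 + (15--3)^2) = 21.6333

21.6333


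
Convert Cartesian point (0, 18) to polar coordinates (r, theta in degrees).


r = sqrt(0^2 + 18^2) = 18
theta = atan2(18, 0) = 90 degrees

r = 18, theta = 90 degrees


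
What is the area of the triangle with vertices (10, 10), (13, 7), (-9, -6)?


Area = |x1(y2-y3) + x2(y3-y1) + x3(y1-y2)| / 2
= |10*(7--6) + 13*(-6-10) + -9*(10-7)| / 2
= 52.5

52.5


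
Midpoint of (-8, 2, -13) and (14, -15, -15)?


Midpoint = ((-8+14)/2, (2+-15)/2, (-13+-15)/2) = (3, -6.5, -14)

(3, -6.5, -14)


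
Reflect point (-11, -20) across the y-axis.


Reflection across y-axis: (x, y) -> (-x, y)
(-11, -20) -> (11, -20)

(11, -20)


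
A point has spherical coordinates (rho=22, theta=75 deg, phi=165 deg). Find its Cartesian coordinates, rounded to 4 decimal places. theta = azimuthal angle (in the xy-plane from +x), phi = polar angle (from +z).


x = 22 * sin(165) * cos(75) = 1.4737
y = 22 * sin(165) * sin(75) = 5.5
z = 22 * cos(165) = -21.2504

(1.4737, 5.5, -21.2504)


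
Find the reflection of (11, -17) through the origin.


Reflection through origin: (x, y) -> (-x, -y)
(11, -17) -> (-11, 17)

(-11, 17)
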